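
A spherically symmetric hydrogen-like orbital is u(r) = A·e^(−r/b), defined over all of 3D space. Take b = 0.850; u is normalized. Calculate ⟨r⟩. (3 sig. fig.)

⟨r⟩ = ∫ r |u|² 4πr² dr over the full domain.
Recall ∫₀^∞ r^m e^(−r/β) dr = m!·β^(m+1), evaluating both integrals, ⟨r⟩ = 3·b/2.
With b = 0.850, ⟨r⟩ = 1.275.

⟨r⟩ ≈ 1.28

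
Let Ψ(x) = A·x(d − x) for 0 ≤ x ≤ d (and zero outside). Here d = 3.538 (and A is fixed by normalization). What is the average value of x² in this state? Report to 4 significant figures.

By definition ⟨x²⟩ = ∫ x^2 |Ψ(x)|² dx.
Expanding the polynomial and integrating term by term, since the A² factors cancel between numerator and denominator, ⟨x²⟩ = 2·d^2/7.
With d = 3.538, ⟨x^2⟩ = 3.5764.

⟨x^2⟩ ≈ 3.576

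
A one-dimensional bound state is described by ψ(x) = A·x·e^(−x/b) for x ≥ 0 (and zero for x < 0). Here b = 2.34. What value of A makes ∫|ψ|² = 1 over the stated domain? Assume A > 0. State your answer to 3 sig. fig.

A ≈ 0.559

The normalization condition is ∫|ψ|² dx = 1 from 0 to ∞.
∫|ψ|² dx = A²·(b^3/4).
Setting this equal to 1 gives A² = 1/(b^3/4).
Plugging in b = 2.34 yields A = 0.5587.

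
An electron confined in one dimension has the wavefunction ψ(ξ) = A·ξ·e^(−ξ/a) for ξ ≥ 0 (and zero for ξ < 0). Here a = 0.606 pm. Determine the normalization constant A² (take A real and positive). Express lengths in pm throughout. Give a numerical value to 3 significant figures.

A^2 ≈ 18.0 pm^(-3)

Normalization requires ∫|ψ|² dξ = 1, integrated from 0 to ∞.
With ψ = A·ξ·e^(−ξ/a), the integral evaluates to A²·[a^3/4].
Hence A² = 1/[a^3/4].
Substituting a = 0.606 gives A² = 17.97, so A = 4.240.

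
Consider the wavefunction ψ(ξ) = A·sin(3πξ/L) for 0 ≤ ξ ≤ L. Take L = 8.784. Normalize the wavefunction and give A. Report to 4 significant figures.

A ≈ 0.4772

Require ∫ |ψ|² dξ = 1 over the whole domain.
Using sin²θ = (1 − cos 2θ)/2, ∫|ψ|² dξ = A²·(L/2).
Setting this equal to 1 gives A² = 1/(L/2).
With L = 8.784: A² = 0.22769 and A = 0.47717.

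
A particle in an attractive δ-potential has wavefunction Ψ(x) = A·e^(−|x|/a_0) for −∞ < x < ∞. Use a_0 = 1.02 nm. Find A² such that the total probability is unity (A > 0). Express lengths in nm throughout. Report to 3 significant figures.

A^2 ≈ 0.980 nm^(-1)

Normalization requires ∫|Ψ|² dx = 1, integrated from −∞ to ∞.
With ∫₀^∞ x^0 e^(−αx) dx = 0!/α^1, carrying out the integral gives A² · a_0.
Substituting a_0 = 1.02 gives A² = 0.9804, so A = 0.9901.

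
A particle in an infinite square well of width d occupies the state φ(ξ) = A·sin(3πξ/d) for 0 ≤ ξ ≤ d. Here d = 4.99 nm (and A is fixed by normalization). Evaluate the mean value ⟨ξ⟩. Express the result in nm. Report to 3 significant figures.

⟨ξ⟩ ≈ 2.50 nm

⟨ξ⟩ = ∫ ξ |φ|² dξ over the full domain.
With ∫₀^d sin²(nπξ/d) dξ = d/2, evaluating both integrals, ⟨ξ⟩ = d/2.
Putting d = 4.99 gives 2.495.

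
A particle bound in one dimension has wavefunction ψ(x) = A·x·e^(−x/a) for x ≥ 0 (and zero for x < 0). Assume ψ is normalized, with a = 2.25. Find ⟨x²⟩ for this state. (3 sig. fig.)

By definition ⟨x²⟩ = ∫ x^2 |ψ(x)|² dx.
The ratio of the moment integral to the normalization integral gives ⟨x²⟩ = 3·a^2.
With a = 2.25, ⟨x^2⟩ = 15.19.

⟨x^2⟩ ≈ 15.2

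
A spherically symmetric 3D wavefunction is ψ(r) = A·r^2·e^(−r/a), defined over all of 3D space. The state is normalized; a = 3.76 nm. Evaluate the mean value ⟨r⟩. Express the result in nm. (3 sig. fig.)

⟨r⟩ = ∫ r |ψ|² 4πr² dr over the full domain.
The ratio of the moment integral to the normalization integral gives ⟨r⟩ = 7·a/2.
Putting a = 3.76 gives 13.16.

⟨r⟩ ≈ 13.2 nm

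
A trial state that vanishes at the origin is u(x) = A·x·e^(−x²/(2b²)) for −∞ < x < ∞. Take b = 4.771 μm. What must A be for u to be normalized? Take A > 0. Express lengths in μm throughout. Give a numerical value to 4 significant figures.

Require ∫ |u|² dx = 1 over the whole domain.
Carrying out the integral gives A² · √(π)·b^3/2.
Setting this equal to 1 gives A² = 1/(√(π)·b^3/2).
With b = 4.771: A² = 0.010390 and A = 0.10193.

A ≈ 0.1019 μm^(-3/2)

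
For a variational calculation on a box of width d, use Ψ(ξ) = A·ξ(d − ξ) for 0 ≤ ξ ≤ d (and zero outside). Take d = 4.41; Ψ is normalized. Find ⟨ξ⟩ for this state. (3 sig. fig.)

⟨ξ⟩ ≈ 2.21

By definition ⟨ξ⟩ = ∫ ξ |Ψ(ξ)|² dξ.
Expanding the polynomial and integrating term by term, the ratio of the moment integral to the normalization integral gives ⟨ξ⟩ = d/2.
With d = 4.41, ⟨ξ⟩ = 2.205.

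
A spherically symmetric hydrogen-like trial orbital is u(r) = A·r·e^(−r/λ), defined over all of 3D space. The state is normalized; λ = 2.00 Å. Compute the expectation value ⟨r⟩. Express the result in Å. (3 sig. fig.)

⟨r⟩ ≈ 5.00 Å

By definition ⟨r⟩ = ∫ r |u(r)|² 4πr² dr.
With ∫₀^∞ r^5 e^(−αr) dr = 5!/α^6, since the A² factors cancel between numerator and denominator, ⟨r⟩ = 5·λ/2.
Putting λ = 2.00 gives 5.000.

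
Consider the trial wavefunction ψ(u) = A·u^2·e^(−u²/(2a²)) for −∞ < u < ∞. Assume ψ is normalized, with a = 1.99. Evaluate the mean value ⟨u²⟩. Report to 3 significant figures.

⟨u^2⟩ ≈ 9.90

By definition ⟨u²⟩ = ∫ u^2 |ψ(u)|² du.
Differentiating ∫e^(−αu²) du = √(π/α) under α to get the higher moments, the ratio of the moment integral to the normalization integral gives ⟨u²⟩ = 5·a^2/2.
With a = 1.99, ⟨u^2⟩ = 9.900.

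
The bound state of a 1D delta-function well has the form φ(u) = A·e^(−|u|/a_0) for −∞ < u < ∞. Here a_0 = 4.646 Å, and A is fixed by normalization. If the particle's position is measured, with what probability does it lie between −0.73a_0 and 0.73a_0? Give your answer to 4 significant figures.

|φ|² is the probability density, so P = ∫_{−0.73a_0}^{0.73a_0} |φ|² du.
Since A² = 1/(a_0), this is the region integral divided by the full normalization integral.
Both integrals are even about u = 0, so only the u ≥ 0 halves are needed (the factors of 2 cancel). Substituting t = u/a_0, A² and the length scale cancel in the ratio: P = ∫_{0}^{0.73} e^(-2·t) dt / ∫_{0}^{∞} e^(-2·t) dt.
Using ∫ e^(-2·t) dt = -e^(-2·t)/2, the numerator is 1/2 - e^(-73/50)/2 and the denominator is 1/2.
The result is P = 0.76776.

P ≈ 0.7678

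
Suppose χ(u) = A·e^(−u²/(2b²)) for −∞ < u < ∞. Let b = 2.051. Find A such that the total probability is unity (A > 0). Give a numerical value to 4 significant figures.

Normalization requires ∫|χ|² du = 1, integrated from −∞ to ∞.
With χ = A·e^(−u²/(2b²)), the integral evaluates to A²·[√(π)·b].
Hence A² = 1/[√(π)·b].
Plugging in b = 2.051 yields A = 0.52448.

A ≈ 0.5245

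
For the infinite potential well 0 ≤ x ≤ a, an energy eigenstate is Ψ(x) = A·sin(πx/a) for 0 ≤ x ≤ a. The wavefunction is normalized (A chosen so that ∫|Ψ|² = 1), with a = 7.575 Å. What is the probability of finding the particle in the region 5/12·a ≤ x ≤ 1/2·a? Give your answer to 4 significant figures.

P ≈ 0.1629

P = ∫_{5/12·a}^{1/2·a} |Ψ(x)|² dx.
Since A² = 1/(a/2), this is the region integral divided by the full normalization integral.
Let u = x/a; then A² and the length scale cancel, so P = ∫_{5/12}^{1/2} sin(π·u)^2 du ÷ ∫_{0}^{1} sin(π·u)^2 du.
An antiderivative of sin(π·u)^2 is u/2 - sin(2·π·u)/(4·π); evaluating from 5/12 to 1/2 gives 1/(8·π) + 1/24, while the full integral is 1/2.
This works out to P = (3 + π)/(12·π).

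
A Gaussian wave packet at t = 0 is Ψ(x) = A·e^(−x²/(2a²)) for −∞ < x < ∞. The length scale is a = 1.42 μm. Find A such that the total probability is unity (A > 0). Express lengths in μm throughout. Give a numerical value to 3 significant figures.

Require ∫ |Ψ|² dx = 1 over the whole domain.
The integral (without the A² prefactor) comes out to √(π)·a.
Hence A² = 1/[√(π)·a].
Substituting a = 1.42 gives A² = 0.3973, so A = 0.6303.

A ≈ 0.630 μm^(-1/2)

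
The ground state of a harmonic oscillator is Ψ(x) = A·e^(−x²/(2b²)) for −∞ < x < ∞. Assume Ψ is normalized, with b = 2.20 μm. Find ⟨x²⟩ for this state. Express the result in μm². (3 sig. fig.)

The expectation value is the |Ψ|²-weighted average of x^2: ∫ x^2|Ψ|² dx.
Using the Gaussian integral ∫_{−∞}^{∞} e^(−αx²) dx = √(π/α), since the A² factors cancel between numerator and denominator, ⟨x²⟩ = b^2/2.
With b = 2.20, ⟨x^2⟩ = 2.420.

⟨x^2⟩ ≈ 2.42 μm^2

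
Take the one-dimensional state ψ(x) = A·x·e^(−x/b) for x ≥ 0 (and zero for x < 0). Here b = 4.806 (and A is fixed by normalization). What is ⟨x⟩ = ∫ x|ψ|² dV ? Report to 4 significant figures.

The expectation value is the |ψ|²-weighted average of x: ∫ x|ψ|² dx.
Since the A² factors cancel between numerator and denominator, ⟨x⟩ = 3·b/2.
With b = 4.806, ⟨x⟩ = 7.2090.

⟨x⟩ ≈ 7.209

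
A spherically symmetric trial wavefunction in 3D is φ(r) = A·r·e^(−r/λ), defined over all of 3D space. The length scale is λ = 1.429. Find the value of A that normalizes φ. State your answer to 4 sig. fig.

A ≈ 0.1334

We need A² ∫|f|² 4πr² dr = 1, taking the integral from 0 to ∞.
In 3D with spherical symmetry the volume element is 4πr² dr.
Using ∫₀^∞ rⁿ e^(−αr) dr = n!/αⁿ⁺¹, the integral (without the A² prefactor) comes out to 3·π·λ^5.
Plugging in λ = 1.429 yields A = 0.13344.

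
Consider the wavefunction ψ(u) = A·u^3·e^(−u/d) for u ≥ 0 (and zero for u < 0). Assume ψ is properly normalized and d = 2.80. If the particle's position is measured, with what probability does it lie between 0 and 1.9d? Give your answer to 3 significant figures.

P ≈ 0.0909

The probability is P = ∫ |ψ|² du over [0, 1.9d].
With A² fixed by ∫|ψ|² = 1, i.e. A² = (45·d^7/8)^(−1), substitute and integrate.
Substituting t = u/d, A² and the length scale cancel in the ratio: P = ∫_{0}^{1.9} t^6·e^(-2·t) dt / ∫_{0}^{∞} t^6·e^(-2·t) dt.
With ∫ t^6·e^(-2·t) dt = -(4·t^6 + 12·t^5 + 30·t^4 + 60·t^3 + 90·t^2 + 90·t + 45)·e^(-2·t)/8 + C, the region integral is ≈ 0.51127 and the full one is 45/8.
The result is P = 0.09089.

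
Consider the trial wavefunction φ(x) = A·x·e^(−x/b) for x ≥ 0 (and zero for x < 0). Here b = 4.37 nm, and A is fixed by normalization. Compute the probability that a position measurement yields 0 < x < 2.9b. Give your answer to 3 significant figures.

P ≈ 0.928

The probability is P = ∫ |φ|² dx over [0, 2.9b].
Since A² = 1/(b^3/4), this is the region integral divided by the full normalization integral.
Substituting u = x/b, A² and the length scale cancel in the ratio: P = ∫_{0}^{2.9} u^2·e^(-2·u) du / ∫_{0}^{∞} u^2·e^(-2·u) du.
Using ∫ u^2·e^(-2·u) du = -(2·u^2 + 2·u + 1)·e^(-2·u)/4, the numerator is 1/4 - 1181·e^(-29/5)/200 and the denominator is 1/4.
Taking the ratio, P = 0.9285.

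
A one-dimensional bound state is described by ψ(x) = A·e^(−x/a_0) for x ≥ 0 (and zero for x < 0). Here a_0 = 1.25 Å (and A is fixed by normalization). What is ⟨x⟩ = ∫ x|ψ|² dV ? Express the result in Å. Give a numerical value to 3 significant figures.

The expectation value is the |ψ|²-weighted average of x: ∫ x|ψ|² dx.
Since the A² factors cancel between numerator and denominator, ⟨x⟩ = a_0/2.
With a_0 = 1.25, ⟨x⟩ = 0.6250.

⟨x⟩ ≈ 0.625 Å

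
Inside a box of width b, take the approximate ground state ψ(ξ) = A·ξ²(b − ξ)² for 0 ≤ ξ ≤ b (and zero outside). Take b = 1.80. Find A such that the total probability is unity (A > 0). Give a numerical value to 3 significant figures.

The normalization condition is ∫|ψ|² dξ = 1 from 0 to b.
With ψ = A·ξ²(b − ξ)², the integral evaluates to A²·[b^9/630].
So A² = (b^9/630)^(−1).
Plugging in b = 1.80 yields A = 1.782.

A ≈ 1.78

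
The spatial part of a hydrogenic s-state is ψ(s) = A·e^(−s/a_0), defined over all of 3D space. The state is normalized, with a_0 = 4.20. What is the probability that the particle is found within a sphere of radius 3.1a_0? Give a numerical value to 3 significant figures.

With dV = 4πs²ds, the probability is ∫|ψ|² dV over s ≤ 3.1a_0.
A² is fixed by ∫₀^∞ 4πs²|ψ|² ds = 1, i.e. A² = (π·a_0^3)^(−1).
In terms of u = s/a_0 (A², 4π and the length scale all cancel between numerator and denominator), P = [∫_{0}^{3.1} u^2·e^(-2·u) du] / [∫_{0}^{∞} u^2·e^(-2·u) du].
With ∫ u^2·e^(-2·u) du = -(2·u^2 + 2·u + 1)·e^(-2·u)/4 + C, the region integral is 1/4 - 1321·e^(-31/5)/200 and the full one is 1/4.
Taking the ratio yields P = 0.9464.

P ≈ 0.946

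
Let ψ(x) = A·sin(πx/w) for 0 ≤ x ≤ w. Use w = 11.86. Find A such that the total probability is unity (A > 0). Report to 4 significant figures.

A ≈ 0.4107

Normalization requires ∫|ψ|² dx = 1, integrated from 0 to w.
Using sin²θ = (1 − cos 2θ)/2, with ψ = A·sin(πx/w), the integral evaluates to A²·[w/2].
Setting this equal to 1 gives A² = 1/(w/2).
Plugging in w = 11.86 yields A = 0.41065.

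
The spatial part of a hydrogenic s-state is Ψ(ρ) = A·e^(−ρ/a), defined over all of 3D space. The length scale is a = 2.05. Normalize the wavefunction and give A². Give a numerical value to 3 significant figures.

A^2 ≈ 0.0369

Require ∫ |Ψ|² 4πρ² dρ = 1 over the whole domain.
Recall ∫₀^∞ ρ^m e^(−ρ/β) dρ = m!·β^(m+1), ∫|Ψ|² 4πρ² dρ = A²·(π·a^3).
Setting this equal to 1 gives A² = 1/(π·a^3).
Substituting a = 2.05 gives A² = 0.03695, so A = 0.1922.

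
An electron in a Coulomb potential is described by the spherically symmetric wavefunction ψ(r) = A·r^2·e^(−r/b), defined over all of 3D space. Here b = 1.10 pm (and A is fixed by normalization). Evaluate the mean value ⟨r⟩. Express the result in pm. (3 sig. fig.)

⟨r⟩ ≈ 3.85 pm

⟨r⟩ = ∫ r |ψ|² 4πr² dr over the full domain.
Since the A² factors cancel between numerator and denominator, ⟨r⟩ = 7·b/2.
Putting b = 1.10 gives 3.850.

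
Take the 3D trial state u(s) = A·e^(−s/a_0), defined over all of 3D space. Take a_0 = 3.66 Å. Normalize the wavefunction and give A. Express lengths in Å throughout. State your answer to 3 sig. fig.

A ≈ 0.0806 Å^(-3/2)

Require ∫ |u|² 4πs² ds = 1 over the whole domain.
In 3D with spherical symmetry the volume element is 4πs² ds.
Carrying out the integral gives A² · π·a_0^3.
Plugging in a_0 = 3.66 yields A = 0.08058.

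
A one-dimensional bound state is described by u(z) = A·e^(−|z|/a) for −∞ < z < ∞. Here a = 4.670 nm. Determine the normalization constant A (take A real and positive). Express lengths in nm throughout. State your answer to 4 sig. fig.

We need A² ∫|f|² dz = 1, taking the integral from −∞ to ∞.
Using ∫₀^∞ zⁿ e^(−αz) dz = n!/αⁿ⁺¹, the integral (without the A² prefactor) comes out to a.
Hence A² = 1/[a].
Plugging in a = 4.670 yields A = 0.46274.

A ≈ 0.4627 nm^(-1/2)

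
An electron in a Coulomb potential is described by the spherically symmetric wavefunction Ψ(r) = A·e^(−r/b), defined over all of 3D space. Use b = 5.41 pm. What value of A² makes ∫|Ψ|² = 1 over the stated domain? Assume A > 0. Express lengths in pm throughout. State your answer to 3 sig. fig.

Require ∫ |Ψ|² 4πr² dr = 1 over the whole domain.
(Spherical symmetry: dV = 4πr² dr.)
With ∫₀^∞ r^2 e^(−αr) dr = 2!/α^3, carrying out the integral gives A² · π·b^3.
Hence A² = 1/[π·b^3].
Plugging in b = 5.41 yields A = 0.04484.

A^2 ≈ 0.00201 pm^(-3)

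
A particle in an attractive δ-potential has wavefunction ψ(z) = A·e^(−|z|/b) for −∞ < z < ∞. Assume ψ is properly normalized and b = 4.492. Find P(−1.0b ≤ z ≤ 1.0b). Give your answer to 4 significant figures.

|ψ|² is the probability density, so P = ∫_{−1.0b}^{1.0b} |ψ|² dz.
Since A² = 1/(b), this is the region integral divided by the full normalization integral.
Both integrals are even about z = 0, so only the z ≥ 0 halves are needed (the factors of 2 cancel). Substituting u = z/b, A² and the length scale cancel in the ratio: P = ∫_{0}^{1.0} e^(-2·u) du / ∫_{0}^{∞} e^(-2·u) du.
With ∫ e^(-2·u) du = -e^(-2·u)/2 + C, the region integral is 1/2 - e^(-2)/2 and the full one is 1/2.
The result is P = 0.86466.

P ≈ 0.8647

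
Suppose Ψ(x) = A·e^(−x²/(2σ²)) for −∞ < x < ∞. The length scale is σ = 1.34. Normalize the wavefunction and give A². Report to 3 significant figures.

A^2 ≈ 0.421

We need A² ∫|f|² dx = 1, taking the integral from −∞ to ∞.
Using the Gaussian integral ∫_{−∞}^{∞} e^(−αx²) dx = √(π/α), ∫|Ψ|² dx = A²·(√(π)·σ).
Hence A² = 1/[√(π)·σ].
Plugging in σ = 1.34 yields A = 0.6489.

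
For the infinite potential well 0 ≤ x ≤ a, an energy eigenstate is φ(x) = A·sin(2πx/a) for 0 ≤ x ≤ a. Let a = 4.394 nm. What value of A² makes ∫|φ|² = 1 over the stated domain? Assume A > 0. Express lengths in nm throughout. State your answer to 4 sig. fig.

Require ∫ |φ|² dx = 1 over the whole domain.
Using sin²θ = (1 − cos 2θ)/2, with φ = A·sin(2πx/a), the integral evaluates to A²·[a/2].
So A² = (a/2)^(−1).
With a = 4.394: A² = 0.45517 and A = 0.67466.

A^2 ≈ 0.4552 nm^(-1)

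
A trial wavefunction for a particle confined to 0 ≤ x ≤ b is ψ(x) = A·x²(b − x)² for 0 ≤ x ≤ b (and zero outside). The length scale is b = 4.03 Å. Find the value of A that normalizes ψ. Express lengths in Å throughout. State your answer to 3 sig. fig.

A ≈ 0.0474 Å^(-9/2)

We need A² ∫|f|² dx = 1, taking the integral from 0 to b.
With ψ = A·x²(b − x)², the integral evaluates to A²·[b^9/630].
Hence A² = 1/[b^9/630].
Plugging in b = 4.03 yields A = 0.04740.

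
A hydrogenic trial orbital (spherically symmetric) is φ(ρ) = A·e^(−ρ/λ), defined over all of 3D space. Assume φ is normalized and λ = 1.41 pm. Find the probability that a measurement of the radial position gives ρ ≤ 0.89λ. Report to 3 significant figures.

P = ∫ |φ|² 4πρ² dρ over ρ ≤ 0.89λ.
Normalization gives A² = 1/(π·λ^3).
Let u = ρ/λ; then A², 4π and the length scale all cancel, so P = ∫_{0}^{0.89} u^2·e^(-2·u) du ÷ ∫_{0}^{∞} u^2·e^(-2·u) du.
An antiderivative of u^2·e^(-2·u) is -(2·u^2 + 2·u + 1)·e^(-2·u)/4; evaluating from 0 to 0.89 gives ≈ 0.066007, while the full integral is 1/4.
The region integral divided by the full integral gives P = 0.2640.

P ≈ 0.264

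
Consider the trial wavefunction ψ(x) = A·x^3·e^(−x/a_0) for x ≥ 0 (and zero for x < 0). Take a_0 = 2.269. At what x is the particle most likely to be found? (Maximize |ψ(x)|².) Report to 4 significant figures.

x ≈ 6.807

Differentiate |ψ(x)|² with respect to x and set to zero.
This gives x = 3·a_0.
With a_0 = 2.269, the most probable position is 6.8070.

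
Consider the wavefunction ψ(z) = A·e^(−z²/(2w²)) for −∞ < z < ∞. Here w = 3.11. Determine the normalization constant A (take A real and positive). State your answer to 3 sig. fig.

A ≈ 0.426

We need A² ∫|f|² dz = 1, taking the integral from −∞ to ∞.
The integral (without the A² prefactor) comes out to √(π)·w.
With w = 3.11: A² = 0.1814 and A = 0.4259.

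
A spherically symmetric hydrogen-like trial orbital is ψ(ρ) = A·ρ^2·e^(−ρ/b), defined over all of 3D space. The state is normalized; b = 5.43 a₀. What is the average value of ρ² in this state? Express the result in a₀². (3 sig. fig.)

The expectation value is the |ψ|²-weighted average of ρ^2: ∫ ρ^2|ψ|² 4πρ² dρ.
Since the A² factors cancel between numerator and denominator, ⟨ρ²⟩ = 14·b^2.
Putting b = 5.43 gives 412.8.

⟨ρ^2⟩ ≈ 413 a₀^2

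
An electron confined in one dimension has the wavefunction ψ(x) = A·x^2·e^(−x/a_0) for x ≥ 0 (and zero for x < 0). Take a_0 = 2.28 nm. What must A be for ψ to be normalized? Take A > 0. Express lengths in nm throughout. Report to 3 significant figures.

A ≈ 0.147 nm^(-5/2)

We need A² ∫|f|² dx = 1, taking the integral from 0 to ∞.
Using ∫₀^∞ xⁿ e^(−αx) dx = n!/αⁿ⁺¹, with ψ = A·x^2·e^(−x/a_0), the integral evaluates to A²·[3·a_0^5/4].
With a_0 = 2.28: A² = 0.02164 and A = 0.1471.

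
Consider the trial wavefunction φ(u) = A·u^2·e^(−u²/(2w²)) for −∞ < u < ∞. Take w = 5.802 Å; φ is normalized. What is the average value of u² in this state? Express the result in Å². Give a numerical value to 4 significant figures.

The expectation value is the |φ|²-weighted average of u^2: ∫ u^2|φ|² du.
Since the A² factors cancel between numerator and denominator, ⟨u²⟩ = 5·w^2/2.
With w = 5.802, ⟨u^2⟩ = 84.158.

⟨u^2⟩ ≈ 84.16 Å^2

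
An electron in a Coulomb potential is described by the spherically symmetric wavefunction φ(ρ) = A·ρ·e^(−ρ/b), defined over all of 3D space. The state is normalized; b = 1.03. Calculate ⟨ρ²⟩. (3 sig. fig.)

⟨ρ^2⟩ ≈ 7.96

⟨ρ²⟩ = ∫ ρ^2 |φ|² 4πρ² dρ over the full domain.
The ratio of the moment integral to the normalization integral gives ⟨ρ²⟩ = 15·b^2/2.
Putting b = 1.03 gives 7.957.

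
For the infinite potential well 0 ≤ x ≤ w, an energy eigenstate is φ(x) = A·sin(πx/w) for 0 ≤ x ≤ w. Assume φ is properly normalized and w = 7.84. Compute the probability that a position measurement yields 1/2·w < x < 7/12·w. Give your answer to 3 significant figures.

P ≈ 0.163

The probability is P = ∫ |φ|² dx over [1/2·w, 7/12·w].
The normalization integral ∫|φ|²dx over the whole domain equals w/2·A², and A² cancels in the ratio.
In terms of u = x/w (A² and the length scale cancel between numerator and denominator), P = [∫_{1/2}^{7/12} sin(π·u)^2 du] / [∫_{0}^{1} sin(π·u)^2 du].
An antiderivative of sin(π·u)^2 is u/2 - sin(2·π·u)/(4·π); evaluating from 1/2 to 7/12 gives 1/(8·π) + 1/24, while the full integral is 1/2.
Taking the ratio, P = (3 + π)/(12·π).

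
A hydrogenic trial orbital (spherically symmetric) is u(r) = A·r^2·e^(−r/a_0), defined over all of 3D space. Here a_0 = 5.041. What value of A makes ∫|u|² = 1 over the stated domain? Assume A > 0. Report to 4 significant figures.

The normalization condition is ∫|u|² 4πr² dr = 1 from 0 to ∞.
The angular integral contributes 4π, leaving ∫₀^∞ r²|u|² dr.
Carrying out the integral gives A² · 45·π·a_0^7/2.
Setting this equal to 1 gives A² = 1/(45·π·a_0^7/2).
With a_0 = 5.041: A² = 1.7102E-7 and A = 0.00041355.

A ≈ 0.0004135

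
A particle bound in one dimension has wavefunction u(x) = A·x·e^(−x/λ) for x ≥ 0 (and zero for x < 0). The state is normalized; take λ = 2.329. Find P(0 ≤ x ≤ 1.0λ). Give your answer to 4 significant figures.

P ≈ 0.3233

The probability is P = ∫ |u|² dx over [0, 1.0λ].
With A² fixed by ∫|u|² = 1, i.e. A² = (λ^3/4)^(−1), substitute and integrate.
Substituting t = x/λ, A² and the length scale cancel in the ratio: P = ∫_{0}^{1.0} t^2·e^(-2·t) dt / ∫_{0}^{∞} t^2·e^(-2·t) dt.
An antiderivative of t^2·e^(-2·t) is -(2·t^2 + 2·t + 1)·e^(-2·t)/4; evaluating from 0 to 1.0 gives 1/4 - 5·e^(-2)/4, while the full integral is 1/4.
Evaluating gives P = 0.32332.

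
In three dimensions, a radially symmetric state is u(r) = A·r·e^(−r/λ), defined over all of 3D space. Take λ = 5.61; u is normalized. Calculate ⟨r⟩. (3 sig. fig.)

⟨r⟩ ≈ 14.0

The expectation value is the |u|²-weighted average of r: ∫ r|u|² 4πr² dr.
The ratio of the moment integral to the normalization integral gives ⟨r⟩ = 5·λ/2.
With λ = 5.61, ⟨r⟩ = 14.03.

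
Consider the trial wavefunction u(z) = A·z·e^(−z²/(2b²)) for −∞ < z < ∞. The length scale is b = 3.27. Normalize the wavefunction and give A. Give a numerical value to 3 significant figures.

A ≈ 0.180

Normalization requires ∫|u|² dz = 1, integrated from −∞ to ∞.
Carrying out the integral gives A² · √(π)·b^3/2.
With b = 3.27: A² = 0.03227 and A = 0.1796.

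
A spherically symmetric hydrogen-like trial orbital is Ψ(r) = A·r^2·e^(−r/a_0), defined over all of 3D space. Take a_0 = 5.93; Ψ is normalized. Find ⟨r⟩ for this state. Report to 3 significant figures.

⟨r⟩ ≈ 20.8

⟨r⟩ = ∫ r |Ψ|² 4πr² dr over the full domain.
With ∫₀^∞ r^7 e^(−αr) dr = 7!/α^8, the ratio of the moment integral to the normalization integral gives ⟨r⟩ = 7·a_0/2.
Putting a_0 = 5.93 gives 20.76.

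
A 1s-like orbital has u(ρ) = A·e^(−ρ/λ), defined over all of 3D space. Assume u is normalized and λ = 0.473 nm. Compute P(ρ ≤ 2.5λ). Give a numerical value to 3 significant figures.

Integrate the radial probability density 4πρ²|u|² over ρ ≤ 2.5λ.
A² is fixed by ∫₀^∞ 4πρ²|u|² dρ = 1, i.e. A² = (π·λ^3)^(−1).
Let t = ρ/λ; then A², 4π and the length scale all cancel, so P = ∫_{0}^{2.5} t^2·e^(-2·t) dt ÷ ∫_{0}^{∞} t^2·e^(-2·t) dt.
Using ∫ t^2·e^(-2·t) dt = -(2·t^2 + 2·t + 1)·e^(-2·t)/4, the numerator is 1/4 - 37·e^(-5)/8 and the denominator is 1/4.
Taking the ratio yields P = 0.8753.

P ≈ 0.875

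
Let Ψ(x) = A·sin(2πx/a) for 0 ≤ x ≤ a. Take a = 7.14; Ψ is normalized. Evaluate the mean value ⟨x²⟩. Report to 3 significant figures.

⟨x^2⟩ ≈ 16.3

The expectation value is the |Ψ|²-weighted average of x^2: ∫ x^2|Ψ|² dx.
Using sin²θ = (1 − cos 2θ)/2, evaluating both integrals, ⟨x²⟩ = -a^2/(8·π^2) + a^2/3.
With a = 7.14, ⟨x^2⟩ = 16.35.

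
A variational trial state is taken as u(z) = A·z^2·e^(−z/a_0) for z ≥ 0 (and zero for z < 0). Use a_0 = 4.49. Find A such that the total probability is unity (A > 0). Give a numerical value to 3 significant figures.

Normalization requires ∫|u|² dz = 1, integrated from 0 to ∞.
With u = A·z^2·e^(−z/a_0), the integral evaluates to A²·[3·a_0^5/4].
Hence A² = 1/[3·a_0^5/4].
Plugging in a_0 = 4.49 yields A = 0.02703.

A ≈ 0.0270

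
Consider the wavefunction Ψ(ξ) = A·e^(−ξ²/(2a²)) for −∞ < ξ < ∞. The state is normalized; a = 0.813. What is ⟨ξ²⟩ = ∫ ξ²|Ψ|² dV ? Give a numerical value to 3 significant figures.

⟨ξ^2⟩ ≈ 0.330

By definition ⟨ξ²⟩ = ∫ ξ^2 |Ψ(ξ)|² dξ.
With ∫_{−∞}^{∞} ξ^(2m) e^(−αξ²) dξ = (2m−1)!!·√π / (2^m α^(m+1/2)), since the A² factors cancel between numerator and denominator, ⟨ξ²⟩ = a^2/2.
With a = 0.813, ⟨ξ^2⟩ = 0.3305.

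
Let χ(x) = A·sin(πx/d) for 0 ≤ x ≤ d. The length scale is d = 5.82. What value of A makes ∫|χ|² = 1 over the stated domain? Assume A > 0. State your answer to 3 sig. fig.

We need A² ∫|f|² dx = 1, taking the integral from 0 to d.
The integral (without the A² prefactor) comes out to d/2.
Setting this equal to 1 gives A² = 1/(d/2).
Plugging in d = 5.82 yields A = 0.5862.

A ≈ 0.586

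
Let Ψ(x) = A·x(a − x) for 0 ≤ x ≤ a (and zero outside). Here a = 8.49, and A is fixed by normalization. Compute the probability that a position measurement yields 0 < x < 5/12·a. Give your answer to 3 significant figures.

P ≈ 0.347

P = ∫_{0}^{5/12·a} |Ψ(x)|² dx.
The normalization integral ∫|Ψ|²dx over the whole domain equals a^5/30·A², and A² cancels in the ratio.
In terms of u = x/a (A² and the length scale cancel between numerator and denominator), P = [∫_{0}^{5/12} u^2·(1 - u)^2 du] / [∫_{0}^{1} u^2·(1 - u)^2 du].
Using ∫ u^2·(1 - u)^2 du = u^3·(6·u^2 - 15·u + 10)/30, the numerator is ≈ 0.011554 and the denominator is 1/30.
Taking the ratio, P = 0.3466.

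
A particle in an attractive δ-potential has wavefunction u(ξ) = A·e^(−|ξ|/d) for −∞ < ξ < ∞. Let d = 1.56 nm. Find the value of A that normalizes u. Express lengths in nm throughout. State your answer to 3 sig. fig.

A ≈ 0.801 nm^(-1/2)

The normalization condition is ∫|u|² dξ = 1 from −∞ to ∞.
With ∫₀^∞ ξ^0 e^(−αξ) dξ = 0!/α^1, the integral (without the A² prefactor) comes out to d.
So A² = (d)^(−1).
Plugging in d = 1.56 yields A = 0.8006.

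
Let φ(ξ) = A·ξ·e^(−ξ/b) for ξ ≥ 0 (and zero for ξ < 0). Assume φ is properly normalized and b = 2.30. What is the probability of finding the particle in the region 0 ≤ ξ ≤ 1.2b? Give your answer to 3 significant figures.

P ≈ 0.430

The probability is P = ∫ |φ|² dξ over [0, 1.2b].
Since A² = 1/(b^3/4), this is the region integral divided by the full normalization integral.
Let u = ξ/b; then A² and the length scale cancel, so P = ∫_{0}^{1.2} u^2·e^(-2·u) du ÷ ∫_{0}^{∞} u^2·e^(-2·u) du.
With ∫ u^2·e^(-2·u) du = -(2·u^2 + 2·u + 1)·e^(-2·u)/4 + C, the region integral is 1/4 - 157·e^(-12/5)/100 and the full one is 1/4.
Evaluating gives P = 0.4303.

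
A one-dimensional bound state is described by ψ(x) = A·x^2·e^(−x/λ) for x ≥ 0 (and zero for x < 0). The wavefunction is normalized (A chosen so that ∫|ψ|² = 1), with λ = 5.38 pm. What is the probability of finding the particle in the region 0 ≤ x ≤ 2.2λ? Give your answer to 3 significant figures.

The probability is P = ∫ |ψ|² dx over [0, 2.2λ].
The normalization integral ∫|ψ|²dx over the whole domain equals 3·λ^5/4·A², and A² cancels in the ratio.
Substituting u = x/λ, A² and the length scale cancel in the ratio: P = ∫_{0}^{2.2} u^4·e^(-2·u) du / ∫_{0}^{∞} u^4·e^(-2·u) du.
With ∫ u^4·e^(-2·u) du = -(u^4/2 + u^3 + 3·u^2/2 + 3·u/2 + 3/4)·e^(-2·u) + C, the region integral is ≈ 0.33661 and the full one is 3/4.
Evaluating gives P = 0.4488.

P ≈ 0.449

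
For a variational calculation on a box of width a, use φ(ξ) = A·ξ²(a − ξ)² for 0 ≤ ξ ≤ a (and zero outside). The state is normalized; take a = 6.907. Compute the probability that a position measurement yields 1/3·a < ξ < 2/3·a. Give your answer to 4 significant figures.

P = ∫_{1/3·a}^{2/3·a} |φ(ξ)|² dξ.
The normalization integral ∫|φ|²dξ over the whole domain equals a^9/630·A², and A² cancels in the ratio.
Let u = ξ/a; then A² and the length scale cancel, so P = ∫_{1/3}^{2/3} u^4·(1 - u)^4 du ÷ ∫_{0}^{1} u^4·(1 - u)^4 du.
With ∫ u^4·(1 - u)^4 du = u^5·(70·u^4 - 315·u^3 + 540·u^2 - 420·u + 126)/630 + C, the region integral is ≈ 0.00112747 and the full one is 1/630.
This works out to P = 0.71031.

P ≈ 0.7103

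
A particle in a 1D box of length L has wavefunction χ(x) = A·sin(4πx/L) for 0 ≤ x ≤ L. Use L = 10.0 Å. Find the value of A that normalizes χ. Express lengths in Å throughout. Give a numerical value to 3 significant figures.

A ≈ 0.447 Å^(-1/2)

Normalization requires ∫|χ|² dx = 1, integrated from 0 to L.
Carrying out the integral gives A² · L/2.
Plugging in L = 10.0 yields A = 0.4472.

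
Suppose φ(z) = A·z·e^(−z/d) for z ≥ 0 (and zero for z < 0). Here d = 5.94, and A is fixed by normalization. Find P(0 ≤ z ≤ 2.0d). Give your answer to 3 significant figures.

P ≈ 0.762

P = ∫_{0}^{2.0d} |φ(z)|² dz.
With A² fixed by ∫|φ|² = 1, i.e. A² = (d^3/4)^(−1), substitute and integrate.
Substituting u = z/d, A² and the length scale cancel in the ratio: P = ∫_{0}^{2.0} u^2·e^(-2·u) du / ∫_{0}^{∞} u^2·e^(-2·u) du.
An antiderivative of u^2·e^(-2·u) is -(2·u^2 + 2·u + 1)·e^(-2·u)/4; evaluating from 0 to 2.0 gives 1/4 - 13·e^(-4)/4, while the full integral is 1/4.
Taking the ratio, P = 0.7619.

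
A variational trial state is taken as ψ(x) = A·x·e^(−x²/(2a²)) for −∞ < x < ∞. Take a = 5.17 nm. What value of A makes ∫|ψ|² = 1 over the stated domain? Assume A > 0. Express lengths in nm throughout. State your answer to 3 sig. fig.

The normalization condition is ∫|ψ|² dx = 1 from −∞ to ∞.
Differentiating ∫e^(−αx²) dx = √(π/α) under α to get the higher moments, the integral (without the A² prefactor) comes out to √(π)·a^3/2.
So A² = (√(π)·a^3/2)^(−1).
With a = 5.17: A² = 0.008166 and A = 0.09036.

A ≈ 0.0904 nm^(-3/2)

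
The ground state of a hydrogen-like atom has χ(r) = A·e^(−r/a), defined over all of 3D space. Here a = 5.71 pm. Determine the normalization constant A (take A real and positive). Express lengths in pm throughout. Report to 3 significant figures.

A ≈ 0.0413 pm^(-3/2)

We need A² ∫|f|² 4πr² dr = 1, taking the integral from 0 to ∞.
In 3D with spherical symmetry the volume element is 4πr² dr.
Using ∫₀^∞ rⁿ e^(−αr) dr = n!/αⁿ⁺¹, carrying out the integral gives A² · π·a^3.
Hence A² = 1/[π·a^3].
Substituting a = 5.71 gives A² = 0.001710, so A = 0.04135.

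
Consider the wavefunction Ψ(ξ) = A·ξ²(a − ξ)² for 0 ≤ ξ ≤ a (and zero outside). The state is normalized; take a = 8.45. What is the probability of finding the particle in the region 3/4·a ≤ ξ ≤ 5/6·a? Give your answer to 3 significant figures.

The probability is P = ∫ |Ψ|² dξ over [3/4·a, 5/6·a].
With A² fixed by ∫|Ψ|² = 1, i.e. A² = (a^9/630)^(−1), substitute and integrate.
Let u = ξ/a; then A² and the length scale cancel, so P = ∫_{3/4}^{5/6} u^4·(1 - u)^4 du ÷ ∫_{0}^{1} u^4·(1 - u)^4 du.
An antiderivative of u^4·(1 - u)^4 is u^5·(70·u^4 - 315·u^3 + 540·u^2 - 420·u + 126)/630; evaluating from 3/4 to 5/6 gives ≈ 0.000063456, while the full integral is 1/630.
This works out to P = 0.03998.

P ≈ 0.0400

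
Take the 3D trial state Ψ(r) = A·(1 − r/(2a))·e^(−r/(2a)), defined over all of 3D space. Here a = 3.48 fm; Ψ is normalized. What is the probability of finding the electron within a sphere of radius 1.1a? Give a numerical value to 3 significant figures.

P ≈ 0.0387

Integrate the radial probability density 4πr²|Ψ|² over r ≤ 1.1a.
The full normalization integral is A²·[8·π·a^3] = 1, fixing A².
In terms of u = r/a (A², 4π and the length scale all cancel between numerator and denominator), P = [∫_{0}^{1.1} u^2·(1 - u/2)^2·e^(-u) du] / [∫_{0}^{∞} u^2·(1 - u/2)^2·e^(-u) du].
Using ∫ u^2·(1 - u/2)^2·e^(-u) du = -(u^4/4 + u^2 + 2·u + 2)·e^(-u), the numerator is ≈ 0.077328 and the denominator is 2.
This evaluates to P = 0.03866.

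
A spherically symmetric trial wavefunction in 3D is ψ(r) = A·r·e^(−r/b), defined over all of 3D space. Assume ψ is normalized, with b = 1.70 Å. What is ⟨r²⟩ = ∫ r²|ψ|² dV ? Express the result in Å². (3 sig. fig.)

⟨r^2⟩ ≈ 21.7 Å^2

By definition ⟨r²⟩ = ∫ r^2 |ψ(r)|² 4πr² dr.
Recall ∫₀^∞ r^m e^(−r/β) dr = m!·β^(m+1), evaluating both integrals, ⟨r²⟩ = 15·b^2/2.
With b = 1.70, ⟨r^2⟩ = 21.68.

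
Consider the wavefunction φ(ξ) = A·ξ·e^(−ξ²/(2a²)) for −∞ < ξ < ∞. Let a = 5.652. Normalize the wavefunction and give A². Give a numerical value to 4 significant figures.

A^2 ≈ 0.006250

We need A² ∫|f|² dξ = 1, taking the integral from −∞ to ∞.
Carrying out the integral gives A² · √(π)·a^3/2.
Setting this equal to 1 gives A² = 1/(√(π)·a^3/2).
Plugging in a = 5.652 yields A = 0.079054.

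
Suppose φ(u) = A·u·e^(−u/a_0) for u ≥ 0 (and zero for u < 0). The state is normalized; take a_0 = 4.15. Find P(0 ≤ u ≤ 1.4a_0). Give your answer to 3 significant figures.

P = ∫_{0}^{1.4a_0} |φ(u)|² du.
The normalization integral ∫|φ|²du over the whole domain equals a_0^3/4·A², and A² cancels in the ratio.
Let t = u/a_0; then A² and the length scale cancel, so P = ∫_{0}^{1.4} t^2·e^(-2·t) dt ÷ ∫_{0}^{∞} t^2·e^(-2·t) dt.
With ∫ t^2·e^(-2·t) dt = -(2·t^2 + 2·t + 1)·e^(-2·t)/4 + C, the region integral is 1/4 - 193·e^(-14/5)/100 and the full one is 1/4.
The result is P = 0.5305.

P ≈ 0.531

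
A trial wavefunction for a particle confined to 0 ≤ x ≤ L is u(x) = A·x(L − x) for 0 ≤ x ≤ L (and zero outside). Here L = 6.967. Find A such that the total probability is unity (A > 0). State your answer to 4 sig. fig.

A ≈ 0.04275

Require ∫ |u|² dx = 1 over the whole domain.
Expanding the polynomial and integrating term by term, ∫|u|² dx = A²·(L^5/30).
Hence A² = 1/[L^5/30].
Plugging in L = 6.967 yields A = 0.042751.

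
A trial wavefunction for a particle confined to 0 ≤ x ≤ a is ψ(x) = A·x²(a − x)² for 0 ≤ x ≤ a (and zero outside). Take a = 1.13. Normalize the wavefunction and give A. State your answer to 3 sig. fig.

A ≈ 14.5

We need A² ∫|f|² dx = 1, taking the integral from 0 to a.
With ψ = A·x²(a − x)², the integral evaluates to A²·[a^9/630].
So A² = (a^9/630)^(−1).
Substituting a = 1.13 gives A² = 209.7, so A = 14.48.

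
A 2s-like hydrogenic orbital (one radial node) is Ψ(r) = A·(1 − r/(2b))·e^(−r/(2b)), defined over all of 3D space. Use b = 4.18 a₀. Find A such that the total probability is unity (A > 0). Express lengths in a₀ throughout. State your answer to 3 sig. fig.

A ≈ 0.0233 a₀^(-3/2)

We need A² ∫|f|² 4πr² dr = 1, taking the integral from 0 to ∞.
With Ψ = A·(1 − r/(2b))·e^(−r/(2b)), the integral evaluates to A²·[8·π·b^3].
Setting this equal to 1 gives A² = 1/(8·π·b^3).
Plugging in b = 4.18 yields A = 0.02334.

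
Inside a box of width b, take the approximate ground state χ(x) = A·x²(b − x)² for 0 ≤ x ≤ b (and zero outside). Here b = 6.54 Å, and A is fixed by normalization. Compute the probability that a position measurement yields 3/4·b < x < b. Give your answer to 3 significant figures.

|χ|² is the probability density, so P = ∫_{3/4·b}^{b} |χ|² dx.
With A² fixed by ∫|χ|² = 1, i.e. A² = (b^9/630)^(−1), substitute and integrate.
In terms of u = x/b (A² and the length scale cancel between numerator and denominator), P = [∫_{3/4}^{1} u^4·(1 - u)^4 du] / [∫_{0}^{1} u^4·(1 - u)^4 du].
Using ∫ u^4·(1 - u)^4 du = u^5·(70·u^4 - 315·u^3 + 540·u^2 - 420·u + 126)/630, the numerator is ≈ 0.000077662 and the denominator is 1/630.
The result is P = 0.04893.

P ≈ 0.0489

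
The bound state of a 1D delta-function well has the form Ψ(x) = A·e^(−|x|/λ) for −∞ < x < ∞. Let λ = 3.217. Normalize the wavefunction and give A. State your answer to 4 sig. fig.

A ≈ 0.5575

We need A² ∫|f|² dx = 1, taking the integral from −∞ to ∞.
With Ψ = A·e^(−|x|/λ), the integral evaluates to A²·[λ].
Hence A² = 1/[λ].
With λ = 3.217: A² = 0.31085 and A = 0.55754.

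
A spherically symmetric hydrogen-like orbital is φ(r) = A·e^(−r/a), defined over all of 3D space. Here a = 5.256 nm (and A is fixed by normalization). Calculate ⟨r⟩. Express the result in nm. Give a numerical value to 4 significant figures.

⟨r⟩ = ∫ r |φ|² 4πr² dr over the full domain.
Evaluating both integrals, ⟨r⟩ = 3·a/2.
Putting a = 5.256 gives 7.8840.

⟨r⟩ ≈ 7.884 nm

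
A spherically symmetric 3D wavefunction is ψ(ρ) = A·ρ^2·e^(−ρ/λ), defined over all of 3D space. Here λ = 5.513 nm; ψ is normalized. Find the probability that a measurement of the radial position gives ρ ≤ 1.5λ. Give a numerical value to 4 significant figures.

Integrate the radial probability density 4πρ²|ψ|² over ρ ≤ 1.5λ.
Normalization gives A² = 1/(45·π·λ^7/2).
Substituting u = ρ/λ, A², 4π and the length scale all cancel in the ratio: P = ∫_{0}^{1.5} u^6·e^(-2·u) du / ∫_{0}^{∞} u^6·e^(-2·u) du.
Using ∫ u^6·e^(-2·u) du = -(4·u^6 + 12·u^5 + 30·u^4 + 60·u^3 + 90·u^2 + 90·u + 45)·e^(-2·u)/8, the numerator is ≈ 0.188486 and the denominator is 45/8.
Taking the ratio yields P = 0.033509.

P ≈ 0.03351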